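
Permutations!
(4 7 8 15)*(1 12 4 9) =[0, 12, 2, 3, 7, 5, 6, 8, 15, 1, 10, 11, 4, 13, 14, 9] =(1 12 4 7 8 15 9)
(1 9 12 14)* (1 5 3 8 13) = (1 9 12 14 5 3 8 13) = [0, 9, 2, 8, 4, 3, 6, 7, 13, 12, 10, 11, 14, 1, 5]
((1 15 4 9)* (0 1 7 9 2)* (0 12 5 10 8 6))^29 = ((0 1 15 4 2 12 5 10 8 6)(7 9))^29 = (0 6 8 10 5 12 2 4 15 1)(7 9)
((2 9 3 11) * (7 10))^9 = (2 9 3 11)(7 10) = ((2 9 3 11)(7 10))^9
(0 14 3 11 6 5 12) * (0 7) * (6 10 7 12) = (0 14 3 11 10 7)(5 6) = [14, 1, 2, 11, 4, 6, 5, 0, 8, 9, 7, 10, 12, 13, 3]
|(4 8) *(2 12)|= |(2 12)(4 8)|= 2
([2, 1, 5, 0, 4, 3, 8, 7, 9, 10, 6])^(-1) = (0 3 5 2)(6 10 9 8)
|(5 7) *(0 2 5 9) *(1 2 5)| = 4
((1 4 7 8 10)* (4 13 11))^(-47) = ((1 13 11 4 7 8 10))^(-47) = (1 11 7 10 13 4 8)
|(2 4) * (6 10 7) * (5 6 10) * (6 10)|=4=|(2 4)(5 10 7 6)|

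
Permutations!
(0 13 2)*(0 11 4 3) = [13, 1, 11, 0, 3, 5, 6, 7, 8, 9, 10, 4, 12, 2] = (0 13 2 11 4 3)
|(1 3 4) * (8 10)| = |(1 3 4)(8 10)| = 6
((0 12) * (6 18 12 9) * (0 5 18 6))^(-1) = ((0 9)(5 18 12))^(-1) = (0 9)(5 12 18)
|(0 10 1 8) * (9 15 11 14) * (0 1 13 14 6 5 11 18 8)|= |(0 10 13 14 9 15 18 8 1)(5 11 6)|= 9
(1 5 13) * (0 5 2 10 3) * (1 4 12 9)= (0 5 13 4 12 9 1 2 10 3)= [5, 2, 10, 0, 12, 13, 6, 7, 8, 1, 3, 11, 9, 4]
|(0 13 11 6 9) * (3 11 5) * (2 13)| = 8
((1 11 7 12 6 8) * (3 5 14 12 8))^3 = ((1 11 7 8)(3 5 14 12 6))^3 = (1 8 7 11)(3 12 5 6 14)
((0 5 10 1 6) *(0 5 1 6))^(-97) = ((0 1)(5 10 6))^(-97) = (0 1)(5 6 10)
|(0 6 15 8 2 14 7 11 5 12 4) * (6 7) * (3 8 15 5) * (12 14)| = 24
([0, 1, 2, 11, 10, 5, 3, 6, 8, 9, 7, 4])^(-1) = [0, 1, 2, 6, 11, 5, 7, 10, 8, 9, 4, 3]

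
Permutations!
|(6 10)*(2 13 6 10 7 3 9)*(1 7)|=7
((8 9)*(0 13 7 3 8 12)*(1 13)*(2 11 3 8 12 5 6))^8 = ((0 1 13 7 8 9 5 6 2 11 3 12))^8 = (0 2 8)(1 11 9)(3 5 13)(6 7 12)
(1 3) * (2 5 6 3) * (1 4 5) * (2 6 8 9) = [0, 6, 1, 4, 5, 8, 3, 7, 9, 2] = (1 6 3 4 5 8 9 2)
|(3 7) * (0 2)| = |(0 2)(3 7)| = 2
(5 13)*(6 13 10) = (5 10 6 13) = [0, 1, 2, 3, 4, 10, 13, 7, 8, 9, 6, 11, 12, 5]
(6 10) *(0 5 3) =(0 5 3)(6 10) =[5, 1, 2, 0, 4, 3, 10, 7, 8, 9, 6]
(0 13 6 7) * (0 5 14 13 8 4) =(0 8 4)(5 14 13 6 7) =[8, 1, 2, 3, 0, 14, 7, 5, 4, 9, 10, 11, 12, 6, 13]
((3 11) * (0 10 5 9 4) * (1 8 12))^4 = (0 4 9 5 10)(1 8 12)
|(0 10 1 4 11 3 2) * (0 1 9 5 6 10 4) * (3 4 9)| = |(0 9 5 6 10 3 2 1)(4 11)| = 8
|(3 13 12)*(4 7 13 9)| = 6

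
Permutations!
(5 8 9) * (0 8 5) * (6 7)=[8, 1, 2, 3, 4, 5, 7, 6, 9, 0]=(0 8 9)(6 7)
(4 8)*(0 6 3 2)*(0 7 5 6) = (2 7 5 6 3)(4 8) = [0, 1, 7, 2, 8, 6, 3, 5, 4]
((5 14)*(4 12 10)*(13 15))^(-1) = (4 10 12)(5 14)(13 15)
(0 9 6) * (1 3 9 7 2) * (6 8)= [7, 3, 1, 9, 4, 5, 0, 2, 6, 8]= (0 7 2 1 3 9 8 6)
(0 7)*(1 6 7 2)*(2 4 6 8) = [4, 8, 1, 3, 6, 5, 7, 0, 2] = (0 4 6 7)(1 8 2)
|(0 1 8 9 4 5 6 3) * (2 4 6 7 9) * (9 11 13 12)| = |(0 1 8 2 4 5 7 11 13 12 9 6 3)| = 13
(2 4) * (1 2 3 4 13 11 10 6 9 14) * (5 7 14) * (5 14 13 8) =[0, 2, 8, 4, 3, 7, 9, 13, 5, 14, 6, 10, 12, 11, 1] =(1 2 8 5 7 13 11 10 6 9 14)(3 4)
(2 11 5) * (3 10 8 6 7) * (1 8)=(1 8 6 7 3 10)(2 11 5)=[0, 8, 11, 10, 4, 2, 7, 3, 6, 9, 1, 5]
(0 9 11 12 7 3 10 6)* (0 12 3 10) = (0 9 11 3)(6 12 7 10) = [9, 1, 2, 0, 4, 5, 12, 10, 8, 11, 6, 3, 7]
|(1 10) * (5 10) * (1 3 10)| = |(1 5)(3 10)| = 2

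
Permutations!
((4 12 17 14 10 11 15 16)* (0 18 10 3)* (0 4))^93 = (0 11)(3 17 4 14 12)(10 16)(15 18)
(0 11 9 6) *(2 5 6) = (0 11 9 2 5 6) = [11, 1, 5, 3, 4, 6, 0, 7, 8, 2, 10, 9]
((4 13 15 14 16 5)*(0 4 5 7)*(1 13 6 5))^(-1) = ((0 4 6 5 1 13 15 14 16 7))^(-1) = (0 7 16 14 15 13 1 5 6 4)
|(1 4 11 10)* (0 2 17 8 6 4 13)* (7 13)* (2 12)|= 12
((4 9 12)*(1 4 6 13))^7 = ((1 4 9 12 6 13))^7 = (1 4 9 12 6 13)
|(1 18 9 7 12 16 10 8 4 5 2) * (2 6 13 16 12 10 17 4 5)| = |(1 18 9 7 10 8 5 6 13 16 17 4 2)| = 13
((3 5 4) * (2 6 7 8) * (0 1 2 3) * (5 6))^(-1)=(0 4 5 2 1)(3 8 7 6)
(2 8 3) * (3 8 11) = (2 11 3) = [0, 1, 11, 2, 4, 5, 6, 7, 8, 9, 10, 3]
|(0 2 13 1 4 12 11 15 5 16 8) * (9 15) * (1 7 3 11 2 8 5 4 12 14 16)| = |(0 8)(1 12 2 13 7 3 11 9 15 4 14 16 5)| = 26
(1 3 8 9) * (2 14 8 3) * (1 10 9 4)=(1 2 14 8 4)(9 10)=[0, 2, 14, 3, 1, 5, 6, 7, 4, 10, 9, 11, 12, 13, 8]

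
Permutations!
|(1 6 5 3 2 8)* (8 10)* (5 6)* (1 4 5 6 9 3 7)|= 10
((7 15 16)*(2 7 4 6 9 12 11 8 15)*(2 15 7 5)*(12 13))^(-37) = (2 5)(4 13 8 16 9 11 15 6 12 7)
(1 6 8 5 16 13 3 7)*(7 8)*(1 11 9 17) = [0, 6, 2, 8, 4, 16, 7, 11, 5, 17, 10, 9, 12, 3, 14, 15, 13, 1] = (1 6 7 11 9 17)(3 8 5 16 13)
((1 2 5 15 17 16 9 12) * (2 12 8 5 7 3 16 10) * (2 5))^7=(1 12)(2 7 3 16 9 8)(5 10 17 15)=((1 12)(2 7 3 16 9 8)(5 15 17 10))^7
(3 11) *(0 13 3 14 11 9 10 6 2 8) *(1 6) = (0 13 3 9 10 1 6 2 8)(11 14) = [13, 6, 8, 9, 4, 5, 2, 7, 0, 10, 1, 14, 12, 3, 11]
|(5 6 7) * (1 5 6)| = |(1 5)(6 7)| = 2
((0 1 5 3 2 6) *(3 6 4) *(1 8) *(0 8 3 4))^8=(8)(0 2 3)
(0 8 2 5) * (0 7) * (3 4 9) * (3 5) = [8, 1, 3, 4, 9, 7, 6, 0, 2, 5] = (0 8 2 3 4 9 5 7)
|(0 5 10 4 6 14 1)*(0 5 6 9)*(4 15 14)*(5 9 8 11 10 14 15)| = 10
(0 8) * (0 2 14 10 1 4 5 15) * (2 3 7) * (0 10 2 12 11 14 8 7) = (0 7 12 11 14 2 8 3)(1 4 5 15 10) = [7, 4, 8, 0, 5, 15, 6, 12, 3, 9, 1, 14, 11, 13, 2, 10]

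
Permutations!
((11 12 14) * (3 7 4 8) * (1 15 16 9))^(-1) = ((1 15 16 9)(3 7 4 8)(11 12 14))^(-1) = (1 9 16 15)(3 8 4 7)(11 14 12)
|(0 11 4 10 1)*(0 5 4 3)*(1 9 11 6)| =|(0 6 1 5 4 10 9 11 3)| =9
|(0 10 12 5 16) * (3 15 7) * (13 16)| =|(0 10 12 5 13 16)(3 15 7)| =6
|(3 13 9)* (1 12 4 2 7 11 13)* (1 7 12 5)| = 30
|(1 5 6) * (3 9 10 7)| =12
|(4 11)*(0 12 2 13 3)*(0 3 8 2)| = 6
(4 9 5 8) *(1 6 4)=(1 6 4 9 5 8)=[0, 6, 2, 3, 9, 8, 4, 7, 1, 5]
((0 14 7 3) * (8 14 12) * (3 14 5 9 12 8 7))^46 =(0 14 12 5)(3 7 9 8) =((0 8 5 9 12 7 14 3))^46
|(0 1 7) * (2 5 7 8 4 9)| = |(0 1 8 4 9 2 5 7)| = 8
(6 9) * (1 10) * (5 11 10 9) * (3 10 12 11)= (1 9 6 5 3 10)(11 12)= [0, 9, 2, 10, 4, 3, 5, 7, 8, 6, 1, 12, 11]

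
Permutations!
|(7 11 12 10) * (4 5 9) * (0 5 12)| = 8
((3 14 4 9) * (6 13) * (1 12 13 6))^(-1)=(1 13 12)(3 9 4 14)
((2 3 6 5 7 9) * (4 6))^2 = (2 4 5 9 3 6 7) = ((2 3 4 6 5 7 9))^2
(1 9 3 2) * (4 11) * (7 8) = [0, 9, 1, 2, 11, 5, 6, 8, 7, 3, 10, 4] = (1 9 3 2)(4 11)(7 8)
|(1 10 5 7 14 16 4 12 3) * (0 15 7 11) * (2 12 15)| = 40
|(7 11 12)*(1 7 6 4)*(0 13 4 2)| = |(0 13 4 1 7 11 12 6 2)| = 9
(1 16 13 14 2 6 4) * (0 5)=(0 5)(1 16 13 14 2 6 4)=[5, 16, 6, 3, 1, 0, 4, 7, 8, 9, 10, 11, 12, 14, 2, 15, 13]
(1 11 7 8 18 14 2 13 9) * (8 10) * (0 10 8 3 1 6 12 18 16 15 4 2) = [10, 11, 13, 1, 2, 5, 12, 8, 16, 6, 3, 7, 18, 9, 0, 4, 15, 17, 14] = (0 10 3 1 11 7 8 16 15 4 2 13 9 6 12 18 14)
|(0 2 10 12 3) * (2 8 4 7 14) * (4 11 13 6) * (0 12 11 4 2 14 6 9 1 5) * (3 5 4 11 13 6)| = |(14)(0 8 11 6 2 10 13 9 1 4 7 3 12 5)| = 14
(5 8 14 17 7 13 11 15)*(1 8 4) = [0, 8, 2, 3, 1, 4, 6, 13, 14, 9, 10, 15, 12, 11, 17, 5, 16, 7] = (1 8 14 17 7 13 11 15 5 4)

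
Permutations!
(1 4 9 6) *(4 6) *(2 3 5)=[0, 6, 3, 5, 9, 2, 1, 7, 8, 4]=(1 6)(2 3 5)(4 9)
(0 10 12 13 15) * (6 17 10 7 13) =[7, 1, 2, 3, 4, 5, 17, 13, 8, 9, 12, 11, 6, 15, 14, 0, 16, 10] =(0 7 13 15)(6 17 10 12)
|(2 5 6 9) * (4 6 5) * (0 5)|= |(0 5)(2 4 6 9)|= 4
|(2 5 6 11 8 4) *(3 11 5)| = 10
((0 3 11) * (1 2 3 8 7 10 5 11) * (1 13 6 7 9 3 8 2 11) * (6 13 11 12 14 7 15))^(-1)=(0 11 3 9 8 2)(1 5 10 7 14 12)(6 15)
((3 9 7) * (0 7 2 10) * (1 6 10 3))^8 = (0 6 7 10 1)(2 9 3)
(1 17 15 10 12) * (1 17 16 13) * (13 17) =(1 16 17 15 10 12 13) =[0, 16, 2, 3, 4, 5, 6, 7, 8, 9, 12, 11, 13, 1, 14, 10, 17, 15]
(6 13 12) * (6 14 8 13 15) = (6 15)(8 13 12 14) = [0, 1, 2, 3, 4, 5, 15, 7, 13, 9, 10, 11, 14, 12, 8, 6]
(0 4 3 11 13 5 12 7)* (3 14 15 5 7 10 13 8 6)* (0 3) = [4, 1, 2, 11, 14, 12, 0, 3, 6, 9, 13, 8, 10, 7, 15, 5] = (0 4 14 15 5 12 10 13 7 3 11 8 6)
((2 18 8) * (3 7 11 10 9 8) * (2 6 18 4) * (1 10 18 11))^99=(18)(2 4)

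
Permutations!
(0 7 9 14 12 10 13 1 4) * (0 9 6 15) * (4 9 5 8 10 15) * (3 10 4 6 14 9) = (0 7 14 12 15)(1 3 10 13)(4 5 8) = [7, 3, 2, 10, 5, 8, 6, 14, 4, 9, 13, 11, 15, 1, 12, 0]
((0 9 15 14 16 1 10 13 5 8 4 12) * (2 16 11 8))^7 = ((0 9 15 14 11 8 4 12)(1 10 13 5 2 16))^7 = (0 12 4 8 11 14 15 9)(1 10 13 5 2 16)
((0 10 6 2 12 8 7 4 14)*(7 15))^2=(0 6 12 15 4)(2 8 7 14 10)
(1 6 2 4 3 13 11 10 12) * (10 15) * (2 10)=(1 6 10 12)(2 4 3 13 11 15)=[0, 6, 4, 13, 3, 5, 10, 7, 8, 9, 12, 15, 1, 11, 14, 2]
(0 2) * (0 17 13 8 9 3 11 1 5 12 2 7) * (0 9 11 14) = (0 7 9 3 14)(1 5 12 2 17 13 8 11) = [7, 5, 17, 14, 4, 12, 6, 9, 11, 3, 10, 1, 2, 8, 0, 15, 16, 13]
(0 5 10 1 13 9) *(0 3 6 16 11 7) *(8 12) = (0 5 10 1 13 9 3 6 16 11 7)(8 12) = [5, 13, 2, 6, 4, 10, 16, 0, 12, 3, 1, 7, 8, 9, 14, 15, 11]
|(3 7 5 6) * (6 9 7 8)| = |(3 8 6)(5 9 7)| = 3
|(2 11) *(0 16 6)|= 6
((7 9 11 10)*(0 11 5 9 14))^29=(0 14 7 10 11)(5 9)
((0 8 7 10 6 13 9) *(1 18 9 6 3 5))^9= ((0 8 7 10 3 5 1 18 9)(6 13))^9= (18)(6 13)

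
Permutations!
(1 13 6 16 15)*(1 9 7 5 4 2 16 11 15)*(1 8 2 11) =(1 13 6)(2 16 8)(4 11 15 9 7 5) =[0, 13, 16, 3, 11, 4, 1, 5, 2, 7, 10, 15, 12, 6, 14, 9, 8]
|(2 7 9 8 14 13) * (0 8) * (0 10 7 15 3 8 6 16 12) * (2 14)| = |(0 6 16 12)(2 15 3 8)(7 9 10)(13 14)| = 12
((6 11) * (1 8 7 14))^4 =(14)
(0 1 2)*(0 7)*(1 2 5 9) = (0 2 7)(1 5 9) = [2, 5, 7, 3, 4, 9, 6, 0, 8, 1]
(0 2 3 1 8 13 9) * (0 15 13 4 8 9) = (0 2 3 1 9 15 13)(4 8) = [2, 9, 3, 1, 8, 5, 6, 7, 4, 15, 10, 11, 12, 0, 14, 13]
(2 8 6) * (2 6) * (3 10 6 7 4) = (2 8)(3 10 6 7 4) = [0, 1, 8, 10, 3, 5, 7, 4, 2, 9, 6]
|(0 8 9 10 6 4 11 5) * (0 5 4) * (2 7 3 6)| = 8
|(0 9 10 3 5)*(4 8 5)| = |(0 9 10 3 4 8 5)| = 7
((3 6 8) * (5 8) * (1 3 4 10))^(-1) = (1 10 4 8 5 6 3)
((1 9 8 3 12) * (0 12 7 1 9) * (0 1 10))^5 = (0 7 8 12 10 3 9)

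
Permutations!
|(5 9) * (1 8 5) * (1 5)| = |(1 8)(5 9)| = 2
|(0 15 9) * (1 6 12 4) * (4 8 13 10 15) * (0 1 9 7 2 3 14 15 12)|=|(0 4 9 1 6)(2 3 14 15 7)(8 13 10 12)|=20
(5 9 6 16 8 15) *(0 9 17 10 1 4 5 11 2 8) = (0 9 6 16)(1 4 5 17 10)(2 8 15 11) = [9, 4, 8, 3, 5, 17, 16, 7, 15, 6, 1, 2, 12, 13, 14, 11, 0, 10]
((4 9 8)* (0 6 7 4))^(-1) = (0 8 9 4 7 6)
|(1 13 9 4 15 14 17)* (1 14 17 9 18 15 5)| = |(1 13 18 15 17 14 9 4 5)| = 9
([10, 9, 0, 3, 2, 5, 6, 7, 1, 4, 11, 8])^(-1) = [2, 8, 4, 3, 9, 5, 6, 7, 11, 1, 0, 10]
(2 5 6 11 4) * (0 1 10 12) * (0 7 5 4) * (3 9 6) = (0 1 10 12 7 5 3 9 6 11)(2 4) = [1, 10, 4, 9, 2, 3, 11, 5, 8, 6, 12, 0, 7]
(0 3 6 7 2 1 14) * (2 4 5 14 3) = (0 2 1 3 6 7 4 5 14) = [2, 3, 1, 6, 5, 14, 7, 4, 8, 9, 10, 11, 12, 13, 0]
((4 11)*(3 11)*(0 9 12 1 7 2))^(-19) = (0 2 7 1 12 9)(3 4 11)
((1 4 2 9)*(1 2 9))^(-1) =((1 4 9 2))^(-1) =(1 2 9 4)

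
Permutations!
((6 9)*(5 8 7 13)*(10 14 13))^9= (5 10)(6 9)(7 13)(8 14)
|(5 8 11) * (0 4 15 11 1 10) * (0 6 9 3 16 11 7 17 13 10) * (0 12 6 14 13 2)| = |(0 4 15 7 17 2)(1 12 6 9 3 16 11 5 8)(10 14 13)| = 18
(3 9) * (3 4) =[0, 1, 2, 9, 3, 5, 6, 7, 8, 4] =(3 9 4)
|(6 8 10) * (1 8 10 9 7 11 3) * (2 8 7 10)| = 20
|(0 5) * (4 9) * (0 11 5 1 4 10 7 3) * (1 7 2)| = |(0 7 3)(1 4 9 10 2)(5 11)| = 30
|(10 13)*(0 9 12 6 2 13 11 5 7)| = 10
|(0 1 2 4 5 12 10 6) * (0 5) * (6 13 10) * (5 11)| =4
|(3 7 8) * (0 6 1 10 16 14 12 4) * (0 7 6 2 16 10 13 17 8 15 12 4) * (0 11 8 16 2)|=13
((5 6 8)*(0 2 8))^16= ((0 2 8 5 6))^16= (0 2 8 5 6)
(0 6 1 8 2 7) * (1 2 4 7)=(0 6 2 1 8 4 7)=[6, 8, 1, 3, 7, 5, 2, 0, 4]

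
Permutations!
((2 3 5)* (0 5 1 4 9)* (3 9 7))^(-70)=((0 5 2 9)(1 4 7 3))^(-70)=(0 2)(1 7)(3 4)(5 9)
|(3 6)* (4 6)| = |(3 4 6)| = 3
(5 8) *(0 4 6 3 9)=(0 4 6 3 9)(5 8)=[4, 1, 2, 9, 6, 8, 3, 7, 5, 0]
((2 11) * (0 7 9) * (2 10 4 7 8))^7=((0 8 2 11 10 4 7 9))^7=(0 9 7 4 10 11 2 8)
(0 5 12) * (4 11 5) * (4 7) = (0 7 4 11 5 12) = [7, 1, 2, 3, 11, 12, 6, 4, 8, 9, 10, 5, 0]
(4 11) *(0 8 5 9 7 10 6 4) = (0 8 5 9 7 10 6 4 11) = [8, 1, 2, 3, 11, 9, 4, 10, 5, 7, 6, 0]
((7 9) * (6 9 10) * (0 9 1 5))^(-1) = (0 5 1 6 10 7 9)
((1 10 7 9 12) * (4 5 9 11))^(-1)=(1 12 9 5 4 11 7 10)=((1 10 7 11 4 5 9 12))^(-1)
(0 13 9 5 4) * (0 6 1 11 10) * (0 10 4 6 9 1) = [13, 11, 2, 3, 9, 6, 0, 7, 8, 5, 10, 4, 12, 1] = (0 13 1 11 4 9 5 6)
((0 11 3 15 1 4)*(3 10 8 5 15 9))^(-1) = (0 4 1 15 5 8 10 11)(3 9)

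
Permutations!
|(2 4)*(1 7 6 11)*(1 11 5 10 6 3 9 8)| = 30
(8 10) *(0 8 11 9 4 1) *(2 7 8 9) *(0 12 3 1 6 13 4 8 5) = (0 9 8 10 11 2 7 5)(1 12 3)(4 6 13) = [9, 12, 7, 1, 6, 0, 13, 5, 10, 8, 11, 2, 3, 4]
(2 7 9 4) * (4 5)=(2 7 9 5 4)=[0, 1, 7, 3, 2, 4, 6, 9, 8, 5]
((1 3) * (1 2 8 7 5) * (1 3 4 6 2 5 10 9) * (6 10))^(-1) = (1 9 10 4)(2 6 7 8)(3 5)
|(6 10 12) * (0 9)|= 6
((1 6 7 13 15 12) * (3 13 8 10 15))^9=((1 6 7 8 10 15 12)(3 13))^9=(1 7 10 12 6 8 15)(3 13)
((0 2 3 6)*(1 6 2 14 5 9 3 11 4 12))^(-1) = ((0 14 5 9 3 2 11 4 12 1 6))^(-1) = (0 6 1 12 4 11 2 3 9 5 14)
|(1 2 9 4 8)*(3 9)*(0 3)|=|(0 3 9 4 8 1 2)|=7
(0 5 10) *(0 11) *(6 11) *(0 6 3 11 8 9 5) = (3 11 6 8 9 5 10) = [0, 1, 2, 11, 4, 10, 8, 7, 9, 5, 3, 6]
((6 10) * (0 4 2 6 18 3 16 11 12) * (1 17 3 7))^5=(0 18 16 2 1 12 10 3 4 7 11 6 17)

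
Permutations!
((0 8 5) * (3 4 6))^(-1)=((0 8 5)(3 4 6))^(-1)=(0 5 8)(3 6 4)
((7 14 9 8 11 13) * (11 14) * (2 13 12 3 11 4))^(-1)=(2 4 7 13)(3 12 11)(8 9 14)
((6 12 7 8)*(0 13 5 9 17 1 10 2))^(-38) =(0 5 17 10)(1 2 13 9)(6 7)(8 12)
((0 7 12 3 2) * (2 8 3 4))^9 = ((0 7 12 4 2)(3 8))^9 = (0 2 4 12 7)(3 8)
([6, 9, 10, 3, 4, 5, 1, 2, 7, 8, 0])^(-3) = (0 7 1 10 8 6 2 9)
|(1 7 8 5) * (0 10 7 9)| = 7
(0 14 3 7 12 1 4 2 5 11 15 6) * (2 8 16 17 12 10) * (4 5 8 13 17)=(0 14 3 7 10 2 8 16 4 13 17 12 1 5 11 15 6)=[14, 5, 8, 7, 13, 11, 0, 10, 16, 9, 2, 15, 1, 17, 3, 6, 4, 12]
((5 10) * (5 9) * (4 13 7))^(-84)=(13)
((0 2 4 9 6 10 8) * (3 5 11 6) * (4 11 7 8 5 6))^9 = ((0 2 11 4 9 3 6 10 5 7 8))^9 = (0 7 10 3 4 2 8 5 6 9 11)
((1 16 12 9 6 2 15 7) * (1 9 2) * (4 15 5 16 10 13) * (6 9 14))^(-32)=(16)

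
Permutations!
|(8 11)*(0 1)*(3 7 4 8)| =|(0 1)(3 7 4 8 11)| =10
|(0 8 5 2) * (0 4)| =5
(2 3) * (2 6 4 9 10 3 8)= (2 8)(3 6 4 9 10)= [0, 1, 8, 6, 9, 5, 4, 7, 2, 10, 3]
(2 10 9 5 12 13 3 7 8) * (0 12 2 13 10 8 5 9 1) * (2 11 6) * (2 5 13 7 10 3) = (0 12 3 10 1)(2 8 7 13)(5 11 6) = [12, 0, 8, 10, 4, 11, 5, 13, 7, 9, 1, 6, 3, 2]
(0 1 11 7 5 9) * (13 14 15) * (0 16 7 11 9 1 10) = [10, 9, 2, 3, 4, 1, 6, 5, 8, 16, 0, 11, 12, 14, 15, 13, 7] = (0 10)(1 9 16 7 5)(13 14 15)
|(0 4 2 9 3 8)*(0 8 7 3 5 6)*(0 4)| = 10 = |(2 9 5 6 4)(3 7)|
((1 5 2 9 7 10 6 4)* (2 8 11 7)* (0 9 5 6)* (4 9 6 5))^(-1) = ((0 6 9 2 4 1 5 8 11 7 10))^(-1) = (0 10 7 11 8 5 1 4 2 9 6)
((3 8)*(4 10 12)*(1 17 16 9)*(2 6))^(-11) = ((1 17 16 9)(2 6)(3 8)(4 10 12))^(-11) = (1 17 16 9)(2 6)(3 8)(4 10 12)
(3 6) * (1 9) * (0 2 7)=(0 2 7)(1 9)(3 6)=[2, 9, 7, 6, 4, 5, 3, 0, 8, 1]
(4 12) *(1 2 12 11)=(1 2 12 4 11)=[0, 2, 12, 3, 11, 5, 6, 7, 8, 9, 10, 1, 4]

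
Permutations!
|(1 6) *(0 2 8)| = |(0 2 8)(1 6)| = 6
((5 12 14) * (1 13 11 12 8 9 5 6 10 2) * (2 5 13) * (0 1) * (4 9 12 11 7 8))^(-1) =(0 2 1)(4 5 10 6 14 12 8 7 13 9) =((0 1 2)(4 9 13 7 8 12 14 6 10 5))^(-1)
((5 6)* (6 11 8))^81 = ((5 11 8 6))^81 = (5 11 8 6)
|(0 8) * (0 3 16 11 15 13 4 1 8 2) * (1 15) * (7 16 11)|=12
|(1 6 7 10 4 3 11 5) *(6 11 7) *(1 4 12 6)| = 9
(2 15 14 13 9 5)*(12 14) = (2 15 12 14 13 9 5) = [0, 1, 15, 3, 4, 2, 6, 7, 8, 5, 10, 11, 14, 9, 13, 12]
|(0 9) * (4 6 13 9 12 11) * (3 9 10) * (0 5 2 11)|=18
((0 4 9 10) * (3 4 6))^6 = ((0 6 3 4 9 10))^6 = (10)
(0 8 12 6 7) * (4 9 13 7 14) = [8, 1, 2, 3, 9, 5, 14, 0, 12, 13, 10, 11, 6, 7, 4] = (0 8 12 6 14 4 9 13 7)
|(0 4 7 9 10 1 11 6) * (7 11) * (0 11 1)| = 6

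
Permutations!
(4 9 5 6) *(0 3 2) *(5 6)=(0 3 2)(4 9 6)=[3, 1, 0, 2, 9, 5, 4, 7, 8, 6]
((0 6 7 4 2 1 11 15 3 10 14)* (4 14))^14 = ((0 6 7 14)(1 11 15 3 10 4 2))^14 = (15)(0 7)(6 14)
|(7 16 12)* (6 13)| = |(6 13)(7 16 12)| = 6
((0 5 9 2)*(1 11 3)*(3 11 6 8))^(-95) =(11)(0 5 9 2)(1 6 8 3)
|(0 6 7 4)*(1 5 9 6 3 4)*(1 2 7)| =|(0 3 4)(1 5 9 6)(2 7)| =12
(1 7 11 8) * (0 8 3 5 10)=[8, 7, 2, 5, 4, 10, 6, 11, 1, 9, 0, 3]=(0 8 1 7 11 3 5 10)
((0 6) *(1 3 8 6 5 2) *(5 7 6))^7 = (0 7 6)(1 8 2 3 5)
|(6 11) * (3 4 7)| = 6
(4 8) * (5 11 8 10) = (4 10 5 11 8) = [0, 1, 2, 3, 10, 11, 6, 7, 4, 9, 5, 8]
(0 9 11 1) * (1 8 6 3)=(0 9 11 8 6 3 1)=[9, 0, 2, 1, 4, 5, 3, 7, 6, 11, 10, 8]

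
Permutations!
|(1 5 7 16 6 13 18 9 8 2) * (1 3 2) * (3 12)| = 9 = |(1 5 7 16 6 13 18 9 8)(2 12 3)|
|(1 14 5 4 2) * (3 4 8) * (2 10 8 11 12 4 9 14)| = 18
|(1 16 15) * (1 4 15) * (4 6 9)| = 4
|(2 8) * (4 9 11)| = 6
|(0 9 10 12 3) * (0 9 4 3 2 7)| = 8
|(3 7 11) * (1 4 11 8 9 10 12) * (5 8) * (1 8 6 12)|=|(1 4 11 3 7 5 6 12 8 9 10)|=11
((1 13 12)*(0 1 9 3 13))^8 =(13) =((0 1)(3 13 12 9))^8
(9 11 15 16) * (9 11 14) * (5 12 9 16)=(5 12 9 14 16 11 15)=[0, 1, 2, 3, 4, 12, 6, 7, 8, 14, 10, 15, 9, 13, 16, 5, 11]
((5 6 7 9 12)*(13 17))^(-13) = (5 7 12 6 9)(13 17)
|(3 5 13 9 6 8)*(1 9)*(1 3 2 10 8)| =3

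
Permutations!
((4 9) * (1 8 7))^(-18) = ((1 8 7)(4 9))^(-18) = (9)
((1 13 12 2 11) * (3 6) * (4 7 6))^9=(1 11 2 12 13)(3 4 7 6)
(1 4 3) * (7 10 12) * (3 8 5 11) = (1 4 8 5 11 3)(7 10 12) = [0, 4, 2, 1, 8, 11, 6, 10, 5, 9, 12, 3, 7]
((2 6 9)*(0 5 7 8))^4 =((0 5 7 8)(2 6 9))^4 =(2 6 9)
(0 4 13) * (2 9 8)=(0 4 13)(2 9 8)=[4, 1, 9, 3, 13, 5, 6, 7, 2, 8, 10, 11, 12, 0]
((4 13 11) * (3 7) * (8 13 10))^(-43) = (3 7)(4 8 11 10 13)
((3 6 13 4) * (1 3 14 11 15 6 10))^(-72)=((1 3 10)(4 14 11 15 6 13))^(-72)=(15)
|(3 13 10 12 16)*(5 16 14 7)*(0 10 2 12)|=|(0 10)(2 12 14 7 5 16 3 13)|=8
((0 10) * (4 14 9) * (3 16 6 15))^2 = ((0 10)(3 16 6 15)(4 14 9))^2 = (3 6)(4 9 14)(15 16)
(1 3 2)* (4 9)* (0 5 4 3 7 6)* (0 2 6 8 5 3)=[3, 7, 1, 6, 9, 4, 2, 8, 5, 0]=(0 3 6 2 1 7 8 5 4 9)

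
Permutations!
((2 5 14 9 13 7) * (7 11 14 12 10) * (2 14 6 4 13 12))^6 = (4 11)(6 13)(7 14 9 12 10)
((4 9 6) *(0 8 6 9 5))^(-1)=(9)(0 5 4 6 8)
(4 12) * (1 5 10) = (1 5 10)(4 12) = [0, 5, 2, 3, 12, 10, 6, 7, 8, 9, 1, 11, 4]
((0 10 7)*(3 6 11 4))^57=(3 6 11 4)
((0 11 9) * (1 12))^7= (0 11 9)(1 12)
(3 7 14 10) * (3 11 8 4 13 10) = (3 7 14)(4 13 10 11 8) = [0, 1, 2, 7, 13, 5, 6, 14, 4, 9, 11, 8, 12, 10, 3]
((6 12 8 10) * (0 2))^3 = (0 2)(6 10 8 12)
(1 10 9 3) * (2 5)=(1 10 9 3)(2 5)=[0, 10, 5, 1, 4, 2, 6, 7, 8, 3, 9]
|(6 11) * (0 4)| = 2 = |(0 4)(6 11)|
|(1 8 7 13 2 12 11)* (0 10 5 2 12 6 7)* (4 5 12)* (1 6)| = |(0 10 12 11 6 7 13 4 5 2 1 8)| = 12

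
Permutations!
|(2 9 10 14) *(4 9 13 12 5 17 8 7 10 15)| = 9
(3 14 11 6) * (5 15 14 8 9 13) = (3 8 9 13 5 15 14 11 6) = [0, 1, 2, 8, 4, 15, 3, 7, 9, 13, 10, 6, 12, 5, 11, 14]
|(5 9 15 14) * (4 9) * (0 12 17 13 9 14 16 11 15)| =15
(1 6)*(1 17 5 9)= (1 6 17 5 9)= [0, 6, 2, 3, 4, 9, 17, 7, 8, 1, 10, 11, 12, 13, 14, 15, 16, 5]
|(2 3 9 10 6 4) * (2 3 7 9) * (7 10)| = |(2 10 6 4 3)(7 9)| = 10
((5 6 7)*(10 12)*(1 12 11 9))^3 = ((1 12 10 11 9)(5 6 7))^3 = (1 11 12 9 10)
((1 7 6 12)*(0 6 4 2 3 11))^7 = ((0 6 12 1 7 4 2 3 11))^7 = (0 3 4 1 6 11 2 7 12)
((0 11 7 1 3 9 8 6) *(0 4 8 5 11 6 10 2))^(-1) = ((0 6 4 8 10 2)(1 3 9 5 11 7))^(-1) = (0 2 10 8 4 6)(1 7 11 5 9 3)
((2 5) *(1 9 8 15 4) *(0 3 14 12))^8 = (1 15 9 4 8)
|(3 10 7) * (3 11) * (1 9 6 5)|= 4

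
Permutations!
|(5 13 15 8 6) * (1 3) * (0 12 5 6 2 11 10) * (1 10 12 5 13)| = |(0 5 1 3 10)(2 11 12 13 15 8)| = 30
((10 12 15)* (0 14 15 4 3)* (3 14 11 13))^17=(0 11 13 3)(4 15 12 14 10)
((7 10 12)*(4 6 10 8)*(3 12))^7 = (12)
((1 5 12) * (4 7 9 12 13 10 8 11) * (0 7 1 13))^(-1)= ((0 7 9 12 13 10 8 11 4 1 5))^(-1)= (0 5 1 4 11 8 10 13 12 9 7)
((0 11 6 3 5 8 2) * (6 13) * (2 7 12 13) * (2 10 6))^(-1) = ((0 11 10 6 3 5 8 7 12 13 2))^(-1) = (0 2 13 12 7 8 5 3 6 10 11)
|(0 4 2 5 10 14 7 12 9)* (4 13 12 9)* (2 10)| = |(0 13 12 4 10 14 7 9)(2 5)| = 8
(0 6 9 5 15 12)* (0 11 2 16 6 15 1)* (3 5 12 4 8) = (0 15 4 8 3 5 1)(2 16 6 9 12 11) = [15, 0, 16, 5, 8, 1, 9, 7, 3, 12, 10, 2, 11, 13, 14, 4, 6]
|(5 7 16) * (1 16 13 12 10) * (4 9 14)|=|(1 16 5 7 13 12 10)(4 9 14)|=21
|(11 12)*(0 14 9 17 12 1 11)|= 10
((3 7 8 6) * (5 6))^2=(3 8 6 7 5)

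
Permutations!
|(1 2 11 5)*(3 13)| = 4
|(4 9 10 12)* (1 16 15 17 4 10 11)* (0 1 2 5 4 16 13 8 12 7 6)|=|(0 1 13 8 12 10 7 6)(2 5 4 9 11)(15 17 16)|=120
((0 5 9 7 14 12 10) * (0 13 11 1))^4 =(0 14 11 9 10)(1 7 13 5 12)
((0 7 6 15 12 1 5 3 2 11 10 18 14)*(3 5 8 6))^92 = ((0 7 3 2 11 10 18 14)(1 8 6 15 12))^92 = (0 11)(1 6 12 8 15)(2 14)(3 18)(7 10)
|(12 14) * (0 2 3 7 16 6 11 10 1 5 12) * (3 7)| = 11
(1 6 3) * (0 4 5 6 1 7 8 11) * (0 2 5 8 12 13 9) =(0 4 8 11 2 5 6 3 7 12 13 9) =[4, 1, 5, 7, 8, 6, 3, 12, 11, 0, 10, 2, 13, 9]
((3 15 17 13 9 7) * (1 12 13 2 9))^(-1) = (1 13 12)(2 17 15 3 7 9)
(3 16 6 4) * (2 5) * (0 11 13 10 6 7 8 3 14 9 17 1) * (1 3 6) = (0 11 13 10 1)(2 5)(3 16 7 8 6 4 14 9 17) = [11, 0, 5, 16, 14, 2, 4, 8, 6, 17, 1, 13, 12, 10, 9, 15, 7, 3]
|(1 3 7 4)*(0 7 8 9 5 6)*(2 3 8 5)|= |(0 7 4 1 8 9 2 3 5 6)|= 10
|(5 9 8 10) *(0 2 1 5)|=7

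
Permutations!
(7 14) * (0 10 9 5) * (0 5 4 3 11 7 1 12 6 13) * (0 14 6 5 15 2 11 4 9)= (0 10)(1 12 5 15 2 11 7 6 13 14)(3 4)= [10, 12, 11, 4, 3, 15, 13, 6, 8, 9, 0, 7, 5, 14, 1, 2]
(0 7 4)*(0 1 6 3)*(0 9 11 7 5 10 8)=(0 5 10 8)(1 6 3 9 11 7 4)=[5, 6, 2, 9, 1, 10, 3, 4, 0, 11, 8, 7]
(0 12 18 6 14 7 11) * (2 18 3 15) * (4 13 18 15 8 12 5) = (0 5 4 13 18 6 14 7 11)(2 15)(3 8 12) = [5, 1, 15, 8, 13, 4, 14, 11, 12, 9, 10, 0, 3, 18, 7, 2, 16, 17, 6]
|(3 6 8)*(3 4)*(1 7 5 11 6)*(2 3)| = 9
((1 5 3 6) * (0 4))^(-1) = (0 4)(1 6 3 5)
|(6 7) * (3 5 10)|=|(3 5 10)(6 7)|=6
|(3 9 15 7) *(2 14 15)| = 6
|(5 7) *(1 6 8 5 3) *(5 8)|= 5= |(8)(1 6 5 7 3)|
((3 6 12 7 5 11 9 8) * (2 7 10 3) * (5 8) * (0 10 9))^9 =(0 10 3 6 12 9 5 11)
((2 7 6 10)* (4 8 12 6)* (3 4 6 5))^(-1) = (2 10 6 7)(3 5 12 8 4)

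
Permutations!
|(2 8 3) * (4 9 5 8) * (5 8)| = |(2 4 9 8 3)| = 5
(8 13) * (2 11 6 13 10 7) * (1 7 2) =[0, 7, 11, 3, 4, 5, 13, 1, 10, 9, 2, 6, 12, 8] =(1 7)(2 11 6 13 8 10)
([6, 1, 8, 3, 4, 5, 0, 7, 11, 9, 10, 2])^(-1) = (0 6)(2 11 8)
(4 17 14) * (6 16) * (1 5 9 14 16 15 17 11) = (1 5 9 14 4 11)(6 15 17 16) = [0, 5, 2, 3, 11, 9, 15, 7, 8, 14, 10, 1, 12, 13, 4, 17, 6, 16]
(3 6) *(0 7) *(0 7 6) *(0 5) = (7)(0 6 3 5) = [6, 1, 2, 5, 4, 0, 3, 7]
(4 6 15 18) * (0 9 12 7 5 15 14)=[9, 1, 2, 3, 6, 15, 14, 5, 8, 12, 10, 11, 7, 13, 0, 18, 16, 17, 4]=(0 9 12 7 5 15 18 4 6 14)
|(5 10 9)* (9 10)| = 2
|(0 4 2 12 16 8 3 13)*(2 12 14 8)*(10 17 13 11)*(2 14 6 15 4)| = 14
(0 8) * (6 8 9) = (0 9 6 8) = [9, 1, 2, 3, 4, 5, 8, 7, 0, 6]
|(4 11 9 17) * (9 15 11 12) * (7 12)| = |(4 7 12 9 17)(11 15)| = 10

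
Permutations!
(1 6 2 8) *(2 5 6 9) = (1 9 2 8)(5 6) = [0, 9, 8, 3, 4, 6, 5, 7, 1, 2]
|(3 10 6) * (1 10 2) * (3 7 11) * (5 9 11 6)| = |(1 10 5 9 11 3 2)(6 7)| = 14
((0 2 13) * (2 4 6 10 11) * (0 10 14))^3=(0 14 6 4)(2 11 10 13)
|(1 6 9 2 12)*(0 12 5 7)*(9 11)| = 9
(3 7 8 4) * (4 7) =(3 4)(7 8) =[0, 1, 2, 4, 3, 5, 6, 8, 7]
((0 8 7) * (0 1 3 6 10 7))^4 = ((0 8)(1 3 6 10 7))^4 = (1 7 10 6 3)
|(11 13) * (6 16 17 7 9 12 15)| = |(6 16 17 7 9 12 15)(11 13)| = 14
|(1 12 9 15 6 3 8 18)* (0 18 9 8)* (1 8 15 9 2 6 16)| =|(0 18 8 2 6 3)(1 12 15 16)| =12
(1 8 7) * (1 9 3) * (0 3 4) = [3, 8, 2, 1, 0, 5, 6, 9, 7, 4] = (0 3 1 8 7 9 4)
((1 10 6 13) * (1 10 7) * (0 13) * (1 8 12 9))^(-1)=((0 13 10 6)(1 7 8 12 9))^(-1)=(0 6 10 13)(1 9 12 8 7)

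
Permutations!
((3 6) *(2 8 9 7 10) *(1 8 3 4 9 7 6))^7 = (1 8 7 10 2 3)(4 9 6)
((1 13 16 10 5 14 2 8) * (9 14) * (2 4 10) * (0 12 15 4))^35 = ((0 12 15 4 10 5 9 14)(1 13 16 2 8))^35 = (16)(0 4 9 12 10 14 15 5)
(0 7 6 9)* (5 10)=[7, 1, 2, 3, 4, 10, 9, 6, 8, 0, 5]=(0 7 6 9)(5 10)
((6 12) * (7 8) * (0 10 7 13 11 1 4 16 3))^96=((0 10 7 8 13 11 1 4 16 3)(6 12))^96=(0 1 7 16 13)(3 11 10 4 8)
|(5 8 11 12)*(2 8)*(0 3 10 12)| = 8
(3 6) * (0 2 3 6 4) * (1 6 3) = [2, 6, 1, 4, 0, 5, 3] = (0 2 1 6 3 4)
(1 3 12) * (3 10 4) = [0, 10, 2, 12, 3, 5, 6, 7, 8, 9, 4, 11, 1] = (1 10 4 3 12)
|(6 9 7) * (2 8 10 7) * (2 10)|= |(2 8)(6 9 10 7)|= 4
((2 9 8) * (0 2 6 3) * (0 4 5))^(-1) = (0 5 4 3 6 8 9 2)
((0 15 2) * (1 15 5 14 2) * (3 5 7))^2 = (15)(0 3 14)(2 7 5)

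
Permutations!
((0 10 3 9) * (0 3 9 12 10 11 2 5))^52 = (12) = ((0 11 2 5)(3 12 10 9))^52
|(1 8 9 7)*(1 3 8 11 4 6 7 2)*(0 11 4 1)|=|(0 11 1 4 6 7 3 8 9 2)|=10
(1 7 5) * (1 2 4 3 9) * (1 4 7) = (2 7 5)(3 9 4) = [0, 1, 7, 9, 3, 2, 6, 5, 8, 4]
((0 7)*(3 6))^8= (7)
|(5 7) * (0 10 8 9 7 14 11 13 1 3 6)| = |(0 10 8 9 7 5 14 11 13 1 3 6)| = 12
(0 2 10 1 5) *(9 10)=(0 2 9 10 1 5)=[2, 5, 9, 3, 4, 0, 6, 7, 8, 10, 1]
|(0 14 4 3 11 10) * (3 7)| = |(0 14 4 7 3 11 10)| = 7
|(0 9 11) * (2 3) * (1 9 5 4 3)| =8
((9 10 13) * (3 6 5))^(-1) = (3 5 6)(9 13 10)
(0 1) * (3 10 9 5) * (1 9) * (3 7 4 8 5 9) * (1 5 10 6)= [3, 0, 2, 6, 8, 7, 1, 4, 10, 9, 5]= (0 3 6 1)(4 8 10 5 7)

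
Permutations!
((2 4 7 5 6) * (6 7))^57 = (5 7)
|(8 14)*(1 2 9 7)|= 4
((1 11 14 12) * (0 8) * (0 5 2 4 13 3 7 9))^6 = ((0 8 5 2 4 13 3 7 9)(1 11 14 12))^6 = (0 3 2)(1 14)(4 8 7)(5 9 13)(11 12)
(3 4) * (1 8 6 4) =(1 8 6 4 3) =[0, 8, 2, 1, 3, 5, 4, 7, 6]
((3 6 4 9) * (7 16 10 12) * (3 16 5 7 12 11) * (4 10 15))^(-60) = ((3 6 10 11)(4 9 16 15)(5 7))^(-60) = (16)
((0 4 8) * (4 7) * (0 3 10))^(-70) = (0 4 3)(7 8 10)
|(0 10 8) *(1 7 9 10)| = |(0 1 7 9 10 8)| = 6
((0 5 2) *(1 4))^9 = (5)(1 4)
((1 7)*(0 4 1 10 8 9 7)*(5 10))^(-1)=(0 1 4)(5 7 9 8 10)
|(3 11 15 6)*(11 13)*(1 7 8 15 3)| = |(1 7 8 15 6)(3 13 11)| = 15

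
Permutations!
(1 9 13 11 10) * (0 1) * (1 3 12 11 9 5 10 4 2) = (0 3 12 11 4 2 1 5 10)(9 13) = [3, 5, 1, 12, 2, 10, 6, 7, 8, 13, 0, 4, 11, 9]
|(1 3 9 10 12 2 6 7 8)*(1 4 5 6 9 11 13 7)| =36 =|(1 3 11 13 7 8 4 5 6)(2 9 10 12)|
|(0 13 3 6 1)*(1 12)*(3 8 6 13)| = 7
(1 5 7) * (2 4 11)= (1 5 7)(2 4 11)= [0, 5, 4, 3, 11, 7, 6, 1, 8, 9, 10, 2]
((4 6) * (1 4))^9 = ((1 4 6))^9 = (6)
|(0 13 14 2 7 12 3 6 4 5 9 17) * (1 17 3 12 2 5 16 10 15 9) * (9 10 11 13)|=|(0 9 3 6 4 16 11 13 14 5 1 17)(2 7)(10 15)|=12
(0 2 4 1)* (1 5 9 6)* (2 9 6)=(0 9 2 4 5 6 1)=[9, 0, 4, 3, 5, 6, 1, 7, 8, 2]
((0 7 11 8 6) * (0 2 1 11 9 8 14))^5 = (0 2 7 1 9 11 8 14 6)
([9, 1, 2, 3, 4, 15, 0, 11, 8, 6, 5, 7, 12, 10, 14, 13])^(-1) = [6, 1, 2, 3, 4, 10, 9, 11, 8, 0, 13, 7, 12, 15, 14, 5]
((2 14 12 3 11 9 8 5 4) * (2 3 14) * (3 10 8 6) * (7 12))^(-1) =((3 11 9 6)(4 10 8 5)(7 12 14))^(-1) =(3 6 9 11)(4 5 8 10)(7 14 12)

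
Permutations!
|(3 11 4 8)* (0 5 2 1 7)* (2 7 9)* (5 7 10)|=|(0 7)(1 9 2)(3 11 4 8)(5 10)|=12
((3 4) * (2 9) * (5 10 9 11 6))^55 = (2 11 6 5 10 9)(3 4)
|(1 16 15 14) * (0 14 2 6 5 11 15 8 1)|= |(0 14)(1 16 8)(2 6 5 11 15)|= 30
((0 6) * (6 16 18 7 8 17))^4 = ((0 16 18 7 8 17 6))^4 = (0 8 16 17 18 6 7)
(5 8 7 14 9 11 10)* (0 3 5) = (0 3 5 8 7 14 9 11 10) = [3, 1, 2, 5, 4, 8, 6, 14, 7, 11, 0, 10, 12, 13, 9]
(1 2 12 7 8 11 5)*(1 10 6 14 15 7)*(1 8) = (1 2 12 8 11 5 10 6 14 15 7) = [0, 2, 12, 3, 4, 10, 14, 1, 11, 9, 6, 5, 8, 13, 15, 7]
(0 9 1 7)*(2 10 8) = [9, 7, 10, 3, 4, 5, 6, 0, 2, 1, 8] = (0 9 1 7)(2 10 8)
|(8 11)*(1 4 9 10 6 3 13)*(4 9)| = 6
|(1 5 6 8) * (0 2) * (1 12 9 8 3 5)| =|(0 2)(3 5 6)(8 12 9)| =6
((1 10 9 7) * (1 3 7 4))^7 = (1 4 9 10)(3 7)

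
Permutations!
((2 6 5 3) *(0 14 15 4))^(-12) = (15)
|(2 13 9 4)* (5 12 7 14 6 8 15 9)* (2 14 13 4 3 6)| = |(2 4 14)(3 6 8 15 9)(5 12 7 13)| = 60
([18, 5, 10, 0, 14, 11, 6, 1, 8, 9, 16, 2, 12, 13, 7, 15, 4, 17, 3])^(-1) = (0 3 18)(1 7 14 4 16 10 2 11 5)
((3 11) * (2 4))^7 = ((2 4)(3 11))^7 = (2 4)(3 11)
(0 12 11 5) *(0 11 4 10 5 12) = [0, 1, 2, 3, 10, 11, 6, 7, 8, 9, 5, 12, 4] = (4 10 5 11 12)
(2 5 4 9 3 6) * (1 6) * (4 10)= (1 6 2 5 10 4 9 3)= [0, 6, 5, 1, 9, 10, 2, 7, 8, 3, 4]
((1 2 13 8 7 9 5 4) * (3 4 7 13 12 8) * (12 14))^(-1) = (1 4 3 13 8 12 14 2)(5 9 7)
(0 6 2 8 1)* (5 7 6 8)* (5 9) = (0 8 1)(2 9 5 7 6) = [8, 0, 9, 3, 4, 7, 2, 6, 1, 5]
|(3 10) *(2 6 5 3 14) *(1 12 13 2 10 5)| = 10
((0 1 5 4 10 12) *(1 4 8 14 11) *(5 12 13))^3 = (0 13 14 12 10 8 1 4 5 11)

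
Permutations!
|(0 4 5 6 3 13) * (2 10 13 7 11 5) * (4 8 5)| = 11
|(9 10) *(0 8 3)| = 6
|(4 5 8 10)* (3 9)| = |(3 9)(4 5 8 10)| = 4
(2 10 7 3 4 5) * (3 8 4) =(2 10 7 8 4 5) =[0, 1, 10, 3, 5, 2, 6, 8, 4, 9, 7]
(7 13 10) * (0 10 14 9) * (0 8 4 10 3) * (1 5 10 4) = (0 3)(1 5 10 7 13 14 9 8) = [3, 5, 2, 0, 4, 10, 6, 13, 1, 8, 7, 11, 12, 14, 9]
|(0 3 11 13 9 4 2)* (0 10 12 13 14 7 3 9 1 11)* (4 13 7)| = 12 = |(0 9 13 1 11 14 4 2 10 12 7 3)|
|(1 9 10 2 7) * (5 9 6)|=|(1 6 5 9 10 2 7)|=7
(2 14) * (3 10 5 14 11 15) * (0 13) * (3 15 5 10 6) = (15)(0 13)(2 11 5 14)(3 6) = [13, 1, 11, 6, 4, 14, 3, 7, 8, 9, 10, 5, 12, 0, 2, 15]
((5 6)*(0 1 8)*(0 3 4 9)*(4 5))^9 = ((0 1 8 3 5 6 4 9))^9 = (0 1 8 3 5 6 4 9)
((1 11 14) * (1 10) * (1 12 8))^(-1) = ((1 11 14 10 12 8))^(-1) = (1 8 12 10 14 11)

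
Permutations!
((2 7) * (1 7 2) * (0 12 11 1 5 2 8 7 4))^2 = ((0 12 11 1 4)(2 8 7 5))^2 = (0 11 4 12 1)(2 7)(5 8)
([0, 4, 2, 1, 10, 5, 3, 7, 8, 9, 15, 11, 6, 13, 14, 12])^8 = (1 4 10 15 12 6 3)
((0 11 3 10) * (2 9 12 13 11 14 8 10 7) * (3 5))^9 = (0 14 8 10)(2 9 12 13 11 5 3 7)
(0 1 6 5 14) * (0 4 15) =(0 1 6 5 14 4 15) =[1, 6, 2, 3, 15, 14, 5, 7, 8, 9, 10, 11, 12, 13, 4, 0]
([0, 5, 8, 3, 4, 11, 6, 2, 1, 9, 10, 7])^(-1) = [0, 8, 7, 3, 4, 1, 6, 11, 2, 9, 10, 5]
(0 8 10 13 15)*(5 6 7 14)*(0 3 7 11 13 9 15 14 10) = [8, 1, 2, 7, 4, 6, 11, 10, 0, 15, 9, 13, 12, 14, 5, 3] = (0 8)(3 7 10 9 15)(5 6 11 13 14)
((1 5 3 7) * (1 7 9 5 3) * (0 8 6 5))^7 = ((0 8 6 5 1 3 9))^7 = (9)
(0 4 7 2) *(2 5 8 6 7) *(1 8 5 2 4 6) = (0 6 7 2)(1 8) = [6, 8, 0, 3, 4, 5, 7, 2, 1]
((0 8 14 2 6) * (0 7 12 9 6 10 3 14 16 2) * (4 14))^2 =(0 16 10 4)(2 3 14 8)(6 12)(7 9)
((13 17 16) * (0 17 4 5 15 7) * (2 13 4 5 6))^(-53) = ((0 17 16 4 6 2 13 5 15 7))^(-53) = (0 5 6 17 15 2 16 7 13 4)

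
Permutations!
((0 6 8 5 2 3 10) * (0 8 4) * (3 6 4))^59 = ((0 4)(2 6 3 10 8 5))^59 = (0 4)(2 5 8 10 3 6)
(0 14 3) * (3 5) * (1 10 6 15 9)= (0 14 5 3)(1 10 6 15 9)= [14, 10, 2, 0, 4, 3, 15, 7, 8, 1, 6, 11, 12, 13, 5, 9]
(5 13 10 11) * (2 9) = [0, 1, 9, 3, 4, 13, 6, 7, 8, 2, 11, 5, 12, 10] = (2 9)(5 13 10 11)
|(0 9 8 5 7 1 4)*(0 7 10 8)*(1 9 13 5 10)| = |(0 13 5 1 4 7 9)(8 10)| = 14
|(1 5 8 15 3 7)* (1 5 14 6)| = 15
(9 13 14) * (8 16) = (8 16)(9 13 14) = [0, 1, 2, 3, 4, 5, 6, 7, 16, 13, 10, 11, 12, 14, 9, 15, 8]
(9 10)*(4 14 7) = [0, 1, 2, 3, 14, 5, 6, 4, 8, 10, 9, 11, 12, 13, 7] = (4 14 7)(9 10)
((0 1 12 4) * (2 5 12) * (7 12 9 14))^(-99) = ((0 1 2 5 9 14 7 12 4))^(-99) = (14)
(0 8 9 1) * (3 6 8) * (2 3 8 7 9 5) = [8, 0, 3, 6, 4, 2, 7, 9, 5, 1] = (0 8 5 2 3 6 7 9 1)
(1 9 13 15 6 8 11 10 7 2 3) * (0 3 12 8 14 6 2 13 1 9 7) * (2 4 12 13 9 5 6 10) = (0 3 5 6 14 10)(1 7 9)(2 13 15 4 12 8 11) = [3, 7, 13, 5, 12, 6, 14, 9, 11, 1, 0, 2, 8, 15, 10, 4]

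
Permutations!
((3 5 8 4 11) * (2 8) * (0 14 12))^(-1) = (0 12 14)(2 5 3 11 4 8)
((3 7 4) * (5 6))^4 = ((3 7 4)(5 6))^4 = (3 7 4)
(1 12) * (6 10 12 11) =[0, 11, 2, 3, 4, 5, 10, 7, 8, 9, 12, 6, 1] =(1 11 6 10 12)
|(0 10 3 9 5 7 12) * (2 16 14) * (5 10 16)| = 21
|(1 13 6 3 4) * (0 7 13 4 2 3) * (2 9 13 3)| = |(0 7 3 9 13 6)(1 4)| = 6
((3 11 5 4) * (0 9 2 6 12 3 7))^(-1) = ((0 9 2 6 12 3 11 5 4 7))^(-1) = (0 7 4 5 11 3 12 6 2 9)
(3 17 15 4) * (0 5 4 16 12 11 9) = (0 5 4 3 17 15 16 12 11 9) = [5, 1, 2, 17, 3, 4, 6, 7, 8, 0, 10, 9, 11, 13, 14, 16, 12, 15]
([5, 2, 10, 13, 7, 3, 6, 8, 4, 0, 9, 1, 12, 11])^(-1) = [9, 11, 1, 5, 8, 0, 6, 4, 7, 10, 2, 13, 12, 3]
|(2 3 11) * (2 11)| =2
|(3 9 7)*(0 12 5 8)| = 12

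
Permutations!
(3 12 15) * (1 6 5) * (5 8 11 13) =(1 6 8 11 13 5)(3 12 15) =[0, 6, 2, 12, 4, 1, 8, 7, 11, 9, 10, 13, 15, 5, 14, 3]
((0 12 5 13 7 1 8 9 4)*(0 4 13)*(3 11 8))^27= (1 7 13 9 8 11 3)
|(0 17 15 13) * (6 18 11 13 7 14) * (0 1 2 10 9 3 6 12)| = 18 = |(0 17 15 7 14 12)(1 2 10 9 3 6 18 11 13)|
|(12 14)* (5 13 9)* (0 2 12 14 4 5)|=|(14)(0 2 12 4 5 13 9)|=7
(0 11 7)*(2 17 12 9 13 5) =(0 11 7)(2 17 12 9 13 5) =[11, 1, 17, 3, 4, 2, 6, 0, 8, 13, 10, 7, 9, 5, 14, 15, 16, 12]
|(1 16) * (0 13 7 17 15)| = 10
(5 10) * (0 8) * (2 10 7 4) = (0 8)(2 10 5 7 4) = [8, 1, 10, 3, 2, 7, 6, 4, 0, 9, 5]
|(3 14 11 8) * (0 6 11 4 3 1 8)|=|(0 6 11)(1 8)(3 14 4)|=6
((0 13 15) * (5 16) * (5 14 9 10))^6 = (5 16 14 9 10)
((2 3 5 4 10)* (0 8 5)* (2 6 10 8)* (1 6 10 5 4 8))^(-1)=((10)(0 2 3)(1 6 5 8 4))^(-1)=(10)(0 3 2)(1 4 8 5 6)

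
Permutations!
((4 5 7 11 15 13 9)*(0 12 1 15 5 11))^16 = ((0 12 1 15 13 9 4 11 5 7))^16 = (0 4 1 5 13)(7 9 12 11 15)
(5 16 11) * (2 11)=(2 11 5 16)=[0, 1, 11, 3, 4, 16, 6, 7, 8, 9, 10, 5, 12, 13, 14, 15, 2]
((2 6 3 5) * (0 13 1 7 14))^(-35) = ((0 13 1 7 14)(2 6 3 5))^(-35) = (14)(2 6 3 5)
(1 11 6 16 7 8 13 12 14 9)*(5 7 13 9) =(1 11 6 16 13 12 14 5 7 8 9) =[0, 11, 2, 3, 4, 7, 16, 8, 9, 1, 10, 6, 14, 12, 5, 15, 13]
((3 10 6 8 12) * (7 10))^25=(3 7 10 6 8 12)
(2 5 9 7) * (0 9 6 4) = (0 9 7 2 5 6 4) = [9, 1, 5, 3, 0, 6, 4, 2, 8, 7]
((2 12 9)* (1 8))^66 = ((1 8)(2 12 9))^66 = (12)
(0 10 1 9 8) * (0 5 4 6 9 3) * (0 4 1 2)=(0 10 2)(1 3 4 6 9 8 5)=[10, 3, 0, 4, 6, 1, 9, 7, 5, 8, 2]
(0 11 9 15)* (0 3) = [11, 1, 2, 0, 4, 5, 6, 7, 8, 15, 10, 9, 12, 13, 14, 3] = (0 11 9 15 3)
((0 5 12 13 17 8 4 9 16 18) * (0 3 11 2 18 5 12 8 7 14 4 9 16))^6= ((0 12 13 17 7 14 4 16 5 8 9)(2 18 3 11))^6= (0 4 12 16 13 5 17 8 7 9 14)(2 3)(11 18)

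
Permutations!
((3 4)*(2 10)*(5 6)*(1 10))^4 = ((1 10 2)(3 4)(5 6))^4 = (1 10 2)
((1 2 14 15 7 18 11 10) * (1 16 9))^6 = (1 11 14 16 7)(2 10 15 9 18)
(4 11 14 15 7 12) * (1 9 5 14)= (1 9 5 14 15 7 12 4 11)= [0, 9, 2, 3, 11, 14, 6, 12, 8, 5, 10, 1, 4, 13, 15, 7]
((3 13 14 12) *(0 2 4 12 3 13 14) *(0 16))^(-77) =(0 2 4 12 13 16)(3 14)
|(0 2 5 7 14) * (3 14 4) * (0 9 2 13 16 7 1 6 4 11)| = |(0 13 16 7 11)(1 6 4 3 14 9 2 5)| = 40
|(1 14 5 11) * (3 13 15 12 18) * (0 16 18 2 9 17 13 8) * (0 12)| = |(0 16 18 3 8 12 2 9 17 13 15)(1 14 5 11)| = 44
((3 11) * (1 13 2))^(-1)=((1 13 2)(3 11))^(-1)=(1 2 13)(3 11)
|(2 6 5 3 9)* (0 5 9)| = |(0 5 3)(2 6 9)| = 3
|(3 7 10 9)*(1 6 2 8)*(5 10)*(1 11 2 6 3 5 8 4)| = 21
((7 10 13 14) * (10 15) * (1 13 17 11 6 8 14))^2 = (6 14 15 17)(7 10 11 8)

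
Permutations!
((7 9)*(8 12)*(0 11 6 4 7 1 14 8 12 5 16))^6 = (0 1 11 14 6 8 4 5 7 16 9)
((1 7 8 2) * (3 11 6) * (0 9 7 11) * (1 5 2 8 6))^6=((0 9 7 6 3)(1 11)(2 5))^6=(11)(0 9 7 6 3)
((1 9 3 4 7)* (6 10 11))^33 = (11)(1 4 9 7 3)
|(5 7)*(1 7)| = |(1 7 5)| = 3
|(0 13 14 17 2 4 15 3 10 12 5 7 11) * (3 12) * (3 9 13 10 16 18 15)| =|(0 10 9 13 14 17 2 4 3 16 18 15 12 5 7 11)| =16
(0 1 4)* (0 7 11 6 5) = (0 1 4 7 11 6 5) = [1, 4, 2, 3, 7, 0, 5, 11, 8, 9, 10, 6]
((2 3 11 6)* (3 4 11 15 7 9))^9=((2 4 11 6)(3 15 7 9))^9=(2 4 11 6)(3 15 7 9)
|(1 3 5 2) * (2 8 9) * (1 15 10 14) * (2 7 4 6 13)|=|(1 3 5 8 9 7 4 6 13 2 15 10 14)|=13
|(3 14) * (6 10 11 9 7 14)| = |(3 6 10 11 9 7 14)| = 7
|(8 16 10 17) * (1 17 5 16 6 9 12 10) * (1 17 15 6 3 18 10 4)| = 42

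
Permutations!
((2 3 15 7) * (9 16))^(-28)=(16)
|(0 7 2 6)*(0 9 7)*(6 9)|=3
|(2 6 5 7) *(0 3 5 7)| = |(0 3 5)(2 6 7)| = 3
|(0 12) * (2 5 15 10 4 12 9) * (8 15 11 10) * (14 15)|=24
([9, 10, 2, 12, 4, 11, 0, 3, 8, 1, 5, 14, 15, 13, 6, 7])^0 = (15)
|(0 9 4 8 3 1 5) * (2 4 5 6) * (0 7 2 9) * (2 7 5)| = 7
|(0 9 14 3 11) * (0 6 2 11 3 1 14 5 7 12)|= 30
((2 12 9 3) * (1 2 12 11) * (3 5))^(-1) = ((1 2 11)(3 12 9 5))^(-1) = (1 11 2)(3 5 9 12)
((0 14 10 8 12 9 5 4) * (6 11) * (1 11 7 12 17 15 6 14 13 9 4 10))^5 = ((0 13 9 5 10 8 17 15 6 7 12 4)(1 11 14))^5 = (0 8 12 5 6 13 17 4 10 7 9 15)(1 14 11)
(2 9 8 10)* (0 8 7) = (0 8 10 2 9 7) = [8, 1, 9, 3, 4, 5, 6, 0, 10, 7, 2]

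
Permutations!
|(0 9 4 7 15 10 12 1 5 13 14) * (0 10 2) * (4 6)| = 42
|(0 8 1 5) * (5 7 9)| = |(0 8 1 7 9 5)| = 6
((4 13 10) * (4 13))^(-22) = ((10 13))^(-22) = (13)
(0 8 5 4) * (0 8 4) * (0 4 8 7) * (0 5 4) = (0 8 4 7 5) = [8, 1, 2, 3, 7, 0, 6, 5, 4]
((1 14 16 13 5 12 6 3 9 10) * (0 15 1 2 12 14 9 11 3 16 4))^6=((0 15 1 9 10 2 12 6 16 13 5 14 4)(3 11))^6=(0 12 4 2 14 10 5 9 13 1 16 15 6)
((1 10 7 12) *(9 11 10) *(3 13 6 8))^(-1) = ((1 9 11 10 7 12)(3 13 6 8))^(-1) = (1 12 7 10 11 9)(3 8 6 13)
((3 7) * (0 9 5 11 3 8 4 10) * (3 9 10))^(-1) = ((0 10)(3 7 8 4)(5 11 9))^(-1) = (0 10)(3 4 8 7)(5 9 11)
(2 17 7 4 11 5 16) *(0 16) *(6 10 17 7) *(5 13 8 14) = (0 16 2 7 4 11 13 8 14 5)(6 10 17) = [16, 1, 7, 3, 11, 0, 10, 4, 14, 9, 17, 13, 12, 8, 5, 15, 2, 6]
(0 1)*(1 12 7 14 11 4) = (0 12 7 14 11 4 1) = [12, 0, 2, 3, 1, 5, 6, 14, 8, 9, 10, 4, 7, 13, 11]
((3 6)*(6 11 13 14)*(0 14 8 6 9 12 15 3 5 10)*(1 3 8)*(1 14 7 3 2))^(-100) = ((0 7 3 11 13 14 9 12 15 8 6 5 10)(1 2))^(-100) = (0 13 15 10 11 12 5 3 9 6 7 14 8)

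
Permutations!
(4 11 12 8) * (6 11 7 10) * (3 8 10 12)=(3 8 4 7 12 10 6 11)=[0, 1, 2, 8, 7, 5, 11, 12, 4, 9, 6, 3, 10]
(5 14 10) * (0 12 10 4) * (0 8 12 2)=[2, 1, 0, 3, 8, 14, 6, 7, 12, 9, 5, 11, 10, 13, 4]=(0 2)(4 8 12 10 5 14)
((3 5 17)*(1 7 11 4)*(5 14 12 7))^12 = ((1 5 17 3 14 12 7 11 4))^12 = (1 3 7)(4 17 12)(5 14 11)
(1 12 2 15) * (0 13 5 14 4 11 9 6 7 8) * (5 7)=(0 13 7 8)(1 12 2 15)(4 11 9 6 5 14)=[13, 12, 15, 3, 11, 14, 5, 8, 0, 6, 10, 9, 2, 7, 4, 1]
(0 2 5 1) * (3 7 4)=(0 2 5 1)(3 7 4)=[2, 0, 5, 7, 3, 1, 6, 4]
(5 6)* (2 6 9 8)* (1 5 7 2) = [0, 5, 6, 3, 4, 9, 7, 2, 1, 8] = (1 5 9 8)(2 6 7)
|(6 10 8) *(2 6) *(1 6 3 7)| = 7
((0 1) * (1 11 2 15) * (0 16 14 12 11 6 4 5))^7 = ((0 6 4 5)(1 16 14 12 11 2 15))^7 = (16)(0 5 4 6)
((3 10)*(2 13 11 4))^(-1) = (2 4 11 13)(3 10) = ((2 13 11 4)(3 10))^(-1)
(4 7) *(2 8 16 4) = (2 8 16 4 7) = [0, 1, 8, 3, 7, 5, 6, 2, 16, 9, 10, 11, 12, 13, 14, 15, 4]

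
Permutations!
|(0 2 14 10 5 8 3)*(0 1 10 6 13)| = 5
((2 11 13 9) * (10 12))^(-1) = (2 9 13 11)(10 12)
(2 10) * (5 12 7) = [0, 1, 10, 3, 4, 12, 6, 5, 8, 9, 2, 11, 7] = (2 10)(5 12 7)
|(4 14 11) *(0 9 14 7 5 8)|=8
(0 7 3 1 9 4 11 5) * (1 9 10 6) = (0 7 3 9 4 11 5)(1 10 6) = [7, 10, 2, 9, 11, 0, 1, 3, 8, 4, 6, 5]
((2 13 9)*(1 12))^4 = (2 13 9)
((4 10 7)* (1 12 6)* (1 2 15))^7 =(1 6 15 12 2)(4 10 7)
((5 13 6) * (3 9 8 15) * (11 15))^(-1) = ((3 9 8 11 15)(5 13 6))^(-1) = (3 15 11 8 9)(5 6 13)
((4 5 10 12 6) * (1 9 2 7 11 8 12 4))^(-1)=(1 6 12 8 11 7 2 9)(4 10 5)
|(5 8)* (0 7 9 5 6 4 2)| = 8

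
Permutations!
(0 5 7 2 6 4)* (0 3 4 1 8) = (0 5 7 2 6 1 8)(3 4) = [5, 8, 6, 4, 3, 7, 1, 2, 0]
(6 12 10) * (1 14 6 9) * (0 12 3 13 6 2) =[12, 14, 0, 13, 4, 5, 3, 7, 8, 1, 9, 11, 10, 6, 2] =(0 12 10 9 1 14 2)(3 13 6)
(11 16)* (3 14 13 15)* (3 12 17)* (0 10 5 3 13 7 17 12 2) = (0 10 5 3 14 7 17 13 15 2)(11 16) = [10, 1, 0, 14, 4, 3, 6, 17, 8, 9, 5, 16, 12, 15, 7, 2, 11, 13]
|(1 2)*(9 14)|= 2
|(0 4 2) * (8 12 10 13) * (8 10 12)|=6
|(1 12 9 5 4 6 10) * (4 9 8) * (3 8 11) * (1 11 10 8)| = 30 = |(1 12 10 11 3)(4 6 8)(5 9)|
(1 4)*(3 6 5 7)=[0, 4, 2, 6, 1, 7, 5, 3]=(1 4)(3 6 5 7)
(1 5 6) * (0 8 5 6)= (0 8 5)(1 6)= [8, 6, 2, 3, 4, 0, 1, 7, 5]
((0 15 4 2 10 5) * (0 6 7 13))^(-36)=(15)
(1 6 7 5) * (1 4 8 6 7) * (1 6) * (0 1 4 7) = (0 1)(4 8)(5 7) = [1, 0, 2, 3, 8, 7, 6, 5, 4]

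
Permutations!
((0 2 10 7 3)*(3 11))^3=(0 7)(2 11)(3 10)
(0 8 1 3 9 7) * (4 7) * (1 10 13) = (0 8 10 13 1 3 9 4 7) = [8, 3, 2, 9, 7, 5, 6, 0, 10, 4, 13, 11, 12, 1]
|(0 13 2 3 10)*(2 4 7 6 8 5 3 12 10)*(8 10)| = 30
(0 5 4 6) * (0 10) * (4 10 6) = (0 5 10) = [5, 1, 2, 3, 4, 10, 6, 7, 8, 9, 0]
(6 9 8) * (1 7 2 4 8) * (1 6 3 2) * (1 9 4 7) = (2 7 9 6 4 8 3) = [0, 1, 7, 2, 8, 5, 4, 9, 3, 6]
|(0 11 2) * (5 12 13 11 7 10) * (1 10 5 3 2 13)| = |(0 7 5 12 1 10 3 2)(11 13)| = 8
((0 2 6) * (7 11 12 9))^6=((0 2 6)(7 11 12 9))^6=(7 12)(9 11)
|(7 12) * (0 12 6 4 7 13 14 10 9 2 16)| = 24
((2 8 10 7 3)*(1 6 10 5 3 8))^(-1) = ((1 6 10 7 8 5 3 2))^(-1) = (1 2 3 5 8 7 10 6)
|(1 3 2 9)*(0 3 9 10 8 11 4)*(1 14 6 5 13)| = 42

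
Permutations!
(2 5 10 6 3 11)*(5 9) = (2 9 5 10 6 3 11) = [0, 1, 9, 11, 4, 10, 3, 7, 8, 5, 6, 2]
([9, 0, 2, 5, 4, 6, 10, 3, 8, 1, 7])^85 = [9, 0, 2, 3, 4, 5, 6, 7, 8, 1, 10]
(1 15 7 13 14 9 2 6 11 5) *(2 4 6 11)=(1 15 7 13 14 9 4 6 2 11 5)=[0, 15, 11, 3, 6, 1, 2, 13, 8, 4, 10, 5, 12, 14, 9, 7]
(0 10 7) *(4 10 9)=(0 9 4 10 7)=[9, 1, 2, 3, 10, 5, 6, 0, 8, 4, 7]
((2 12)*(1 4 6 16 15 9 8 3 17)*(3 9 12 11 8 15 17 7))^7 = ((1 4 6 16 17)(2 11 8 9 15 12)(3 7))^7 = (1 6 17 4 16)(2 11 8 9 15 12)(3 7)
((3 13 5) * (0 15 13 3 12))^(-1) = ((0 15 13 5 12))^(-1) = (0 12 5 13 15)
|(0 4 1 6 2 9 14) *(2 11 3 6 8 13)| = 24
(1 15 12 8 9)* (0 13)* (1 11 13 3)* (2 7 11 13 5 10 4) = [3, 15, 7, 1, 2, 10, 6, 11, 9, 13, 4, 5, 8, 0, 14, 12] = (0 3 1 15 12 8 9 13)(2 7 11 5 10 4)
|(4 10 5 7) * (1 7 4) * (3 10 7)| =|(1 3 10 5 4 7)| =6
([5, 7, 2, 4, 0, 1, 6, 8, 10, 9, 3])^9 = (0 5 1 7 8 10 3 4)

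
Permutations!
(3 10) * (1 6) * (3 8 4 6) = [0, 3, 2, 10, 6, 5, 1, 7, 4, 9, 8] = (1 3 10 8 4 6)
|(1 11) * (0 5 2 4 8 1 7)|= 8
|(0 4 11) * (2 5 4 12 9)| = 7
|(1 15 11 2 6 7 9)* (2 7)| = 10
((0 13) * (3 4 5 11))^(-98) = (13)(3 5)(4 11)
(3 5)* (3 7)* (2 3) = [0, 1, 3, 5, 4, 7, 6, 2] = (2 3 5 7)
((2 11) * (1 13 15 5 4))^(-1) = ((1 13 15 5 4)(2 11))^(-1) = (1 4 5 15 13)(2 11)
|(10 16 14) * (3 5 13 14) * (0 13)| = |(0 13 14 10 16 3 5)| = 7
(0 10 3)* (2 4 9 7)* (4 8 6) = (0 10 3)(2 8 6 4 9 7) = [10, 1, 8, 0, 9, 5, 4, 2, 6, 7, 3]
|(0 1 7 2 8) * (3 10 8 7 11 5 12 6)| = 18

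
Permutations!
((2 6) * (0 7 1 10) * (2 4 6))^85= ((0 7 1 10)(4 6))^85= (0 7 1 10)(4 6)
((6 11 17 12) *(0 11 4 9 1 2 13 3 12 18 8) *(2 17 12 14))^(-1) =(0 8 18 17 1 9 4 6 12 11)(2 14 3 13)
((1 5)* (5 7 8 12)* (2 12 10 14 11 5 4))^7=(14)(2 12 4)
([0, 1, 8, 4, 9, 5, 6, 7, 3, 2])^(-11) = (2 9 4 3 8)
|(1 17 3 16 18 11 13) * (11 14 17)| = 15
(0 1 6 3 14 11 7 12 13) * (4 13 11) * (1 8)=(0 8 1 6 3 14 4 13)(7 12 11)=[8, 6, 2, 14, 13, 5, 3, 12, 1, 9, 10, 7, 11, 0, 4]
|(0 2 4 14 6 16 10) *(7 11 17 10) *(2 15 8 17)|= 35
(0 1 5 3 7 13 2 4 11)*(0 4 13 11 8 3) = [1, 5, 13, 7, 8, 0, 6, 11, 3, 9, 10, 4, 12, 2] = (0 1 5)(2 13)(3 7 11 4 8)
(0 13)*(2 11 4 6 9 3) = (0 13)(2 11 4 6 9 3) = [13, 1, 11, 2, 6, 5, 9, 7, 8, 3, 10, 4, 12, 0]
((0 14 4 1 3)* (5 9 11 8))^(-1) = ((0 14 4 1 3)(5 9 11 8))^(-1) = (0 3 1 4 14)(5 8 11 9)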